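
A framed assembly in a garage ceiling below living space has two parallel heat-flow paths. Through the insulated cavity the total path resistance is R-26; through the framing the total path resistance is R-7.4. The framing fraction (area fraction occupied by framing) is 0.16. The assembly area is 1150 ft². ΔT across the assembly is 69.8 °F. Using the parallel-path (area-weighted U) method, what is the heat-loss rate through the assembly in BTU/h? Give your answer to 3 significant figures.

U_eff = 0.84/26 + 0.16/7.4 = 0.03231 + 0.02162 = 0.05393
R_eff = 1/U_eff = 18.54 ft²·°F·h/BTU
Q = 1150 × 69.8 / 18.54 = 4329 BTU/h

4330 BTU/h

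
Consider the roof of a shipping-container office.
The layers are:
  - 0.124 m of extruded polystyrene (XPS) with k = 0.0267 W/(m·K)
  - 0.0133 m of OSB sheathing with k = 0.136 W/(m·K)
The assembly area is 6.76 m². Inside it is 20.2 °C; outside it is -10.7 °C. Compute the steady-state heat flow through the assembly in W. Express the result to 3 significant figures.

0.124/0.0267 = 4.644
0.0133/0.136 = 0.09779
R_total = 4.644 + 0.09779 = 4.742 m²·K/W
Q = A·ΔT/R = 6.76 × (20.2 − (-10.7)) / 4.742 = 44.05 W

44.0 W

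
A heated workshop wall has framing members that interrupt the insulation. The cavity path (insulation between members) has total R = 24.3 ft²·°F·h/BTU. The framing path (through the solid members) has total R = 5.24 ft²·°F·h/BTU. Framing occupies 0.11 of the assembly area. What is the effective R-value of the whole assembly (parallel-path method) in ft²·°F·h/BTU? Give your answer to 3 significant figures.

U_eff = 0.89/24.3 + 0.11/5.24 = 0.03663 + 0.02099 = 0.05762
R_eff = 1/U_eff = 17.36 ft²·°F·h/BTU

17.4 ft²·°F·h/BTU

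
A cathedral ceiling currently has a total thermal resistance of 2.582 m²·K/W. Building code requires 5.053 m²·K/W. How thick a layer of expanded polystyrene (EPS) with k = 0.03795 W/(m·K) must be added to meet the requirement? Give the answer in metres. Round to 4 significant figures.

ΔR = 5.053 − 2.582 = 2.471 m²·K/W
L = ΔR × k = 2.471 × 0.03795 = 0.093774 m

0.09377 m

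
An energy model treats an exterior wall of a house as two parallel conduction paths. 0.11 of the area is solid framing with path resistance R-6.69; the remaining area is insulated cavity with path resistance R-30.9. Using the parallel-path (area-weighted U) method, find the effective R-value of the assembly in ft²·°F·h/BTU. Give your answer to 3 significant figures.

22.1 ft²·°F·h/BTU

U_eff = 0.89/30.9 + 0.11/6.69 = 0.0288 + 0.01644 = 0.04525
R_eff = 1/U_eff = 22.1 ft²·°F·h/BTU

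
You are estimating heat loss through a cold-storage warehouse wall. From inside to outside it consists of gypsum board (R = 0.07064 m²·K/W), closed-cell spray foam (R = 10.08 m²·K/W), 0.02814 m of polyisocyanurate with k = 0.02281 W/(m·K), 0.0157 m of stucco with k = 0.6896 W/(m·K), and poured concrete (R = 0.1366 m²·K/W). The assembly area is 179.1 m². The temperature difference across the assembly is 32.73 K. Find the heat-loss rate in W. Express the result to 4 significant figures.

0.02814/0.02281 = 1.2337
0.0157/0.6896 = 0.022767
R_total = 0.07064 + 10.08 + 1.2337 + 0.022767 + 0.1366 = 11.544 m²·K/W
Q = A·ΔT/R = 179.1 × 32.73 / 11.544 = 507.81 W

507.8 W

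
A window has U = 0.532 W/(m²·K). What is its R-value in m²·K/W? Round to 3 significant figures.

1.88 m²·K/W

R = 1/U = 1/0.532 = 1.88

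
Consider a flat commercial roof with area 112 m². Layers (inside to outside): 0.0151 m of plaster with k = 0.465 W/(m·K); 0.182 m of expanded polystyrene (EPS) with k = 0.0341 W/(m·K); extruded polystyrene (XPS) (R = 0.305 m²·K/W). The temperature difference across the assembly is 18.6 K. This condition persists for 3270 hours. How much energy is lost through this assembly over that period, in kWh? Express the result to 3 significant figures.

1200 kWh

0.0151/0.465 = 0.03247
0.182/0.0341 = 5.337
R_total = 0.03247 + 5.337 + 0.305 = 5.675 m²·K/W
Q = 112 × 18.6 / 5.675 = 367.1 W
E = 367.1 W × 3270 h / 1000 = 1200 kWh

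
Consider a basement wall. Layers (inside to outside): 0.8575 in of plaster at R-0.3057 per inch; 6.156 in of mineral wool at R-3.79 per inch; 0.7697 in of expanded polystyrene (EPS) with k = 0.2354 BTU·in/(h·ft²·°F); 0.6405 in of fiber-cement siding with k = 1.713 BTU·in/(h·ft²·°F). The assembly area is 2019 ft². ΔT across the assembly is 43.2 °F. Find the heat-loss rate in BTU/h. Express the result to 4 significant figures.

3202 BTU/h

0.8575 × 0.3057 = 0.26214
6.156 × 3.79 = 23.331
0.7697/0.2354 = 3.2698
0.6405/1.713 = 0.37391
R_total = 0.26214 + 23.331 + 3.2698 + 0.37391 = 27.237 ft²·°F·h/BTU
Q = A·ΔT/R = 2019 × 43.2 / 27.237 = 3202.3 BTU/h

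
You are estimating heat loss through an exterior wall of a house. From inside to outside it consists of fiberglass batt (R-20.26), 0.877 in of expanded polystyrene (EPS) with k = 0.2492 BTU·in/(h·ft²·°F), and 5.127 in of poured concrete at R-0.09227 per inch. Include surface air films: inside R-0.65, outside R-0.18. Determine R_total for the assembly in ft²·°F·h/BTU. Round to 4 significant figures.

0.877/0.2492 = 3.5193
5.127 × 0.09227 = 0.47307
R_total = 0.65 + 20.26 + 3.5193 + 0.47307 + 0.18 = 25.082 ft²·°F·h/BTU

25.08 ft²·°F·h/BTU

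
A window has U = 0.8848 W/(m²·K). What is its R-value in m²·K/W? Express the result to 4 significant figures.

1.130 m²·K/W

R = 1/U = 1/0.8848 = 1.1302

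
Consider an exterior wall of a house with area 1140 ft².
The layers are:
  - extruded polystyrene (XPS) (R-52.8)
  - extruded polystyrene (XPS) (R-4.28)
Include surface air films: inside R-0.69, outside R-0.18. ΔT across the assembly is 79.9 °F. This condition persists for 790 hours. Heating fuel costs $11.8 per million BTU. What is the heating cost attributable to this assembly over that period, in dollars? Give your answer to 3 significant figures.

R_total = 0.69 + 52.8 + 4.28 + 0.18 = 57.95 ft²·°F·h/BTU
Q = 1140 × 79.9 / 57.95 = 1572 BTU/h
E = 1572 × 790 = 1242000 BTU
Cost = 1242000/10⁶ × 11.8 = $14.65

14.7 dollars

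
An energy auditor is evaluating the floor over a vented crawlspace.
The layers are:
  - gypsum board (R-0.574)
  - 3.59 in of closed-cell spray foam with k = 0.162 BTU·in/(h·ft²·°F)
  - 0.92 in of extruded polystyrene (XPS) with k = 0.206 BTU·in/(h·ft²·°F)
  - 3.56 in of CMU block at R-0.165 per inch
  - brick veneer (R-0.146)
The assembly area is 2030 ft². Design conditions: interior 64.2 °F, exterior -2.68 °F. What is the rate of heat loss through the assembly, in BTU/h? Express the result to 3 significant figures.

3.59/0.162 = 22.16
0.92/0.206 = 4.466
3.56 × 0.165 = 0.5874
R_total = 0.574 + 22.16 + 4.466 + 0.5874 + 0.146 = 27.93 ft²·°F·h/BTU
Q = A·ΔT/R = 2030 × (64.2 − (-2.68)) / 27.93 = 4860 BTU/h

4860 BTU/h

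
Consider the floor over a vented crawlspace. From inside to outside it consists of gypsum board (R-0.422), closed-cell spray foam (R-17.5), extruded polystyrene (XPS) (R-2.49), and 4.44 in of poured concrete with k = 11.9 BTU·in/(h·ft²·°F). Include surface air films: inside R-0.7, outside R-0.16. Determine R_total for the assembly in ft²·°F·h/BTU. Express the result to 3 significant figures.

4.44/11.9 = 0.3731
R_total = 0.7 + 0.422 + 17.5 + 2.49 + 0.3731 + 0.16 = 21.65 ft²·°F·h/BTU

21.6 ft²·°F·h/BTU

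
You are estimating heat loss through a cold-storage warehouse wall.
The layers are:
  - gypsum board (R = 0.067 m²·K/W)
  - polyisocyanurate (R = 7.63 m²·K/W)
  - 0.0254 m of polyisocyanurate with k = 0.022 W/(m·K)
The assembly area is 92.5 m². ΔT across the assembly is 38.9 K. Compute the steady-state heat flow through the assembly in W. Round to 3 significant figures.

0.0254/0.022 = 1.155
R_total = 0.067 + 7.63 + 1.155 = 8.852 m²·K/W
Q = A·ΔT/R = 92.5 × 38.9 / 8.852 = 406.5 W

407 W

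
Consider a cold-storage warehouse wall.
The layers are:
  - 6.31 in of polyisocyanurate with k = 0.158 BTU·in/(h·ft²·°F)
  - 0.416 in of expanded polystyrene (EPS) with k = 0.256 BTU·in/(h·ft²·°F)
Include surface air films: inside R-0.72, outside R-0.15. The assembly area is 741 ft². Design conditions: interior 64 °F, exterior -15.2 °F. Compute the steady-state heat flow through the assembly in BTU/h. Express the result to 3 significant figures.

1380 BTU/h

6.31/0.158 = 39.94
0.416/0.256 = 1.625
R_total = 0.72 + 39.94 + 1.625 + 0.15 = 42.43 ft²·°F·h/BTU
Q = A·ΔT/R = 741 × (64 − (-15.2)) / 42.43 = 1383 BTU/h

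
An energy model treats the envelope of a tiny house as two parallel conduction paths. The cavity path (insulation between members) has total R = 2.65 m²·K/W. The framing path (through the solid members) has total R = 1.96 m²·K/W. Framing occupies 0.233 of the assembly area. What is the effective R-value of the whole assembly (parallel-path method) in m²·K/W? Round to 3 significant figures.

U_eff = 0.767/2.65 + 0.233/1.96 = 0.2894 + 0.1189 = 0.4083
R_eff = 1/U_eff = 2.449 m²·K/W

2.45 m²·K/W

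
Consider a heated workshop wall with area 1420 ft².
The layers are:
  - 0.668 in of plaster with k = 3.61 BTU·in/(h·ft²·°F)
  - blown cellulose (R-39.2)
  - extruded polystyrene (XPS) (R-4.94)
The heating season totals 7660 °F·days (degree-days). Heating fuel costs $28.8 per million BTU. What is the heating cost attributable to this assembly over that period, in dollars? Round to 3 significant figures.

170 dollars

0.668/3.61 = 0.185
R_total = 0.185 + 39.2 + 4.94 = 44.33 ft²·°F·h/BTU
E = A × HDD × 24 / R = 1420 × 7660 × 24 / 44.33 = 5890000 BTU
Cost = 5890000/10⁶ × 28.8 = $169.6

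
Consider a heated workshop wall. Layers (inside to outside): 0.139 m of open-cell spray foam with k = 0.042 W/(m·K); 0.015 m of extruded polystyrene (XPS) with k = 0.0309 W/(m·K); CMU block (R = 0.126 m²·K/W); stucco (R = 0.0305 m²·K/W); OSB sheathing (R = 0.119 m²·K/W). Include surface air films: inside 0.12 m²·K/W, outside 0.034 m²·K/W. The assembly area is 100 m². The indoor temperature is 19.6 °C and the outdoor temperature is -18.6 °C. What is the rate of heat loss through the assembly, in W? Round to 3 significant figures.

904 W

0.139/0.042 = 3.31
0.015/0.0309 = 0.4854
R_total = 0.12 + 3.31 + 0.4854 + 0.126 + 0.0305 + 0.119 + 0.034 = 4.224 m²·K/W
Q = A·ΔT/R = 100 × (19.6 − (-18.6)) / 4.224 = 904.3 W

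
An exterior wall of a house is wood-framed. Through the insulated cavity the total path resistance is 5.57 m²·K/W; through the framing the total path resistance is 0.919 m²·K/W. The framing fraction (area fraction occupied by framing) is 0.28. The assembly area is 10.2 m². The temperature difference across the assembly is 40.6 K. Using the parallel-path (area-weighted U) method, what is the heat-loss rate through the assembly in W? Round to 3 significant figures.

U_eff = 0.72/5.57 + 0.28/0.919 = 0.1293 + 0.3047 = 0.4339
R_eff = 1/U_eff = 2.304 m²·K/W
Q = 10.2 × 40.6 / 2.304 = 179.7 W

180 W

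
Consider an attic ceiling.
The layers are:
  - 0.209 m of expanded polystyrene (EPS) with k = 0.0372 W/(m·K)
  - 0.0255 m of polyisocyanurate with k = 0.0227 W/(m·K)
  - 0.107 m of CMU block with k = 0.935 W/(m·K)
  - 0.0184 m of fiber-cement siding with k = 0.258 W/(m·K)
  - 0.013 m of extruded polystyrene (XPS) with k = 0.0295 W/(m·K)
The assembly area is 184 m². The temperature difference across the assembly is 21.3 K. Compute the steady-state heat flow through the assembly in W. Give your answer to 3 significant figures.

532 W

0.209/0.0372 = 5.618
0.0255/0.0227 = 1.123
0.107/0.935 = 0.1144
0.0184/0.258 = 0.07132
0.013/0.0295 = 0.4407
R_total = 5.618 + 1.123 + 0.1144 + 0.07132 + 0.4407 = 7.368 m²·K/W
Q = A·ΔT/R = 184 × 21.3 / 7.368 = 531.9 W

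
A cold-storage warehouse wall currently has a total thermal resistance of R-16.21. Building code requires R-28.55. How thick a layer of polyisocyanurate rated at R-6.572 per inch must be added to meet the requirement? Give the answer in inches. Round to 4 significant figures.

ΔR = 28.55 − 16.21 = 12.34 ft²·°F·h/BTU
L = ΔR / (R/in) = 12.34/6.572 = 1.8777 in

1.878 in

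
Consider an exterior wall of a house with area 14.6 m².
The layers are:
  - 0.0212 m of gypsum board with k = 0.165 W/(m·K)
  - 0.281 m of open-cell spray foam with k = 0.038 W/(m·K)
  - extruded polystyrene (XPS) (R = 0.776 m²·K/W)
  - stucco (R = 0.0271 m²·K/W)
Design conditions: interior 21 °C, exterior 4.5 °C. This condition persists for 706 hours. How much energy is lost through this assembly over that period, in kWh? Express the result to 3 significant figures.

20.4 kWh

0.0212/0.165 = 0.1285
0.281/0.038 = 7.395
R_total = 0.1285 + 7.395 + 0.776 + 0.0271 = 8.326 m²·K/W
Q = 14.6 × (21 − 4.5) / 8.326 = 28.93 W
E = 28.93 W × 706 h / 1000 = 20.43 kWh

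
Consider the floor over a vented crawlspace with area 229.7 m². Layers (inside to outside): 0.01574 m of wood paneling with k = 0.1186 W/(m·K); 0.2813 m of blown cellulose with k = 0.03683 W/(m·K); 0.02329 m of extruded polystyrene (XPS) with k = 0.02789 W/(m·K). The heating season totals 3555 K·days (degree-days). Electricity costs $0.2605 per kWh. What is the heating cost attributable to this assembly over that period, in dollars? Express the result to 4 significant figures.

0.01574/0.1186 = 0.13272
0.2813/0.03683 = 7.6378
0.02329/0.02789 = 0.83507
R_total = 0.13272 + 7.6378 + 0.83507 = 8.6056 m²·K/W
E = A × HDD × 24 / R / 1000 = 229.7 × 3555 × 24 / 8.6056 / 1000 = 2277.4 kWh
Cost = 2277.4 × 0.2605 = $593.25

593.3 dollars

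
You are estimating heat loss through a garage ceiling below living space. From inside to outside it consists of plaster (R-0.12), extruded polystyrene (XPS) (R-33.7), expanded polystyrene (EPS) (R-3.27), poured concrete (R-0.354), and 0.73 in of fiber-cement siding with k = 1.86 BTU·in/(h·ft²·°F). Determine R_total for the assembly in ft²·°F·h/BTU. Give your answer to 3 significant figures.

0.73/1.86 = 0.3925
R_total = 0.12 + 33.7 + 3.27 + 0.354 + 0.3925 = 37.84 ft²·°F·h/BTU

37.8 ft²·°F·h/BTU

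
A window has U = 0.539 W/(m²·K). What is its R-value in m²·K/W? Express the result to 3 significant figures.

R = 1/U = 1/0.539 = 1.855

1.86 m²·K/W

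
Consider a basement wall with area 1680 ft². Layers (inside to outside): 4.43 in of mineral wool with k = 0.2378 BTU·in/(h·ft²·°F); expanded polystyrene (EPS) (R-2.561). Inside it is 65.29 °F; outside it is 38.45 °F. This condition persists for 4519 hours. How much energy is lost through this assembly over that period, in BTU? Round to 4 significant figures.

9616000 BTU

4.43/0.2378 = 18.629
R_total = 18.629 + 2.561 = 21.19 ft²·°F·h/BTU
Q = 1680 × (65.29 − 38.45) / 21.19 = 2127.9 BTU/h
E = 2127.9 × 4519 = 9616100 BTU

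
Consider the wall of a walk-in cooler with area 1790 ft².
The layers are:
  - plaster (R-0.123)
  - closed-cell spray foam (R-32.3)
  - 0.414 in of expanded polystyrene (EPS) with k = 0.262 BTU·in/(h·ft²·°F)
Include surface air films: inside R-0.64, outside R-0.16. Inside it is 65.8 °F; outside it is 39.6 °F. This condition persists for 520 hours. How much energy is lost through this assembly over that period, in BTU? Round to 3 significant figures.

0.414/0.262 = 1.58
R_total = 0.64 + 0.123 + 32.3 + 1.58 + 0.16 = 34.8 ft²·°F·h/BTU
Q = 1790 × (65.8 − 39.6) / 34.8 = 1348 BTU/h
E = 1348 × 520 = 700700 BTU

701000 BTU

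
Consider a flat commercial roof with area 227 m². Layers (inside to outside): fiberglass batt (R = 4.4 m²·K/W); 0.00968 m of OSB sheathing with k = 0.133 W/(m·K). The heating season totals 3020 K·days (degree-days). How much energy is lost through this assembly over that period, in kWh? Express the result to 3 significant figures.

3680 kWh

0.00968/0.133 = 0.07278
R_total = 4.4 + 0.07278 = 4.473 m²·K/W
E = A × HDD × 24 / R / 1000 = 227 × 3020 × 24 / 4.473 / 1000 = 3678 kWh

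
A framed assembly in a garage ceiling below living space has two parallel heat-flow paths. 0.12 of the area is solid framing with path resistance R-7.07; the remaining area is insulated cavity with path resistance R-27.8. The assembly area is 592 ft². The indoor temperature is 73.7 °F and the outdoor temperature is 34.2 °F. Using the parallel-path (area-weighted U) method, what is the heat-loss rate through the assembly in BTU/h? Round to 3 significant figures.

U_eff = 0.88/27.8 + 0.12/7.07 = 0.03165 + 0.01697 = 0.04863
R_eff = 1/U_eff = 20.56 ft²·°F·h/BTU
Q = 592 × (73.7 − 34.2) / 20.56 = 1137 BTU/h

1140 BTU/h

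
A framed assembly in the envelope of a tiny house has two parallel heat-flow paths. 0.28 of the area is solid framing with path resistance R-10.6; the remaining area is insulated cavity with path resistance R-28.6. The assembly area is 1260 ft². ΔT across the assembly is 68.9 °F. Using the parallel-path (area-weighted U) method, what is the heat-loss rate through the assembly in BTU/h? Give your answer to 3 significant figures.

4480 BTU/h

U_eff = 0.72/28.6 + 0.28/10.6 = 0.02517 + 0.02642 = 0.05159
R_eff = 1/U_eff = 19.38 ft²·°F·h/BTU
Q = 1260 × 68.9 / 19.38 = 4479 BTU/h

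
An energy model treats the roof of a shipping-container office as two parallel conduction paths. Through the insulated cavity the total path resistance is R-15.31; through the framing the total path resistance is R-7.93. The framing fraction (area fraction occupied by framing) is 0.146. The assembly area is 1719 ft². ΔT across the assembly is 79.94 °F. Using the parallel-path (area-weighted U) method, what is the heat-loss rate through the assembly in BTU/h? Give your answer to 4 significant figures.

U_eff = 0.854/15.31 + 0.146/7.93 = 0.055781 + 0.018411 = 0.074192
R_eff = 1/U_eff = 13.479 ft²·°F·h/BTU
Q = 1719 × 79.94 / 13.479 = 10195 BTU/h

10200 BTU/h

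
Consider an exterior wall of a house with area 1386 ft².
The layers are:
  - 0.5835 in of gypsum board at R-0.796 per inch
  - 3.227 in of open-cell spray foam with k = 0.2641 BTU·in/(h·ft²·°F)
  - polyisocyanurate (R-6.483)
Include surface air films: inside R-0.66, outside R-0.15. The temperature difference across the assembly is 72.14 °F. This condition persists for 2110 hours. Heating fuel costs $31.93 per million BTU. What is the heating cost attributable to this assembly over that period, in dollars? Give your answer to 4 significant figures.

0.5835 × 0.796 = 0.46447
3.227/0.2641 = 12.219
R_total = 0.66 + 0.46447 + 12.219 + 6.483 + 0.15 = 19.976 ft²·°F·h/BTU
Q = 1386 × 72.14 / 19.976 = 5005.2 BTU/h
E = 5005.2 × 2110 = 10561000 BTU
Cost = 10561000/10⁶ × 31.93 = $337.21

337.2 dollars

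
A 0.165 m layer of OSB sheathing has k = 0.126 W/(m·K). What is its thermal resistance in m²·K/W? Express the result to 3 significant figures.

1.31 m²·K/W

R = L/k = 0.165/0.126 = 1.31 m²·K/W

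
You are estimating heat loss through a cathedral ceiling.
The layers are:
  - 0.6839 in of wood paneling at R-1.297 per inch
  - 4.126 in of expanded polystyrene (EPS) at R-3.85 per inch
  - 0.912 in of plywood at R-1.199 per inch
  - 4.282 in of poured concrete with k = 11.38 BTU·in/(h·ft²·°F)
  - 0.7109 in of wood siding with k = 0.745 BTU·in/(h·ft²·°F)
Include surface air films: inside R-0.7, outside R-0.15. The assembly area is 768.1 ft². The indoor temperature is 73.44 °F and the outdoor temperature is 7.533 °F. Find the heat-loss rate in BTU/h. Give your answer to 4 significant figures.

0.6839 × 1.297 = 0.88702
4.126 × 3.85 = 15.885
0.912 × 1.199 = 1.0935
4.282/11.38 = 0.37627
0.7109/0.745 = 0.95423
R_total = 0.7 + 0.88702 + 15.885 + 1.0935 + 0.37627 + 0.95423 + 0.15 = 20.046 ft²·°F·h/BTU
Q = A·ΔT/R = 768.1 × (73.44 − 7.533) / 20.046 = 2525.3 BTU/h

2525 BTU/h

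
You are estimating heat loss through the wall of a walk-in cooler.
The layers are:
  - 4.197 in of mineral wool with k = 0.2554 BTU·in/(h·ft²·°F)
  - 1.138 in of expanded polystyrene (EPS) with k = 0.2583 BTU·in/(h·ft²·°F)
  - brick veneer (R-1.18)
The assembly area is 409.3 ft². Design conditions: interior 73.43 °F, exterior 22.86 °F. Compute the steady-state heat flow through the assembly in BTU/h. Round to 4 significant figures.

940.0 BTU/h

4.197/0.2554 = 16.433
1.138/0.2583 = 4.4057
R_total = 16.433 + 4.4057 + 1.18 = 22.019 ft²·°F·h/BTU
Q = A·ΔT/R = 409.3 × (73.43 − 22.86) / 22.019 = 940.03 BTU/h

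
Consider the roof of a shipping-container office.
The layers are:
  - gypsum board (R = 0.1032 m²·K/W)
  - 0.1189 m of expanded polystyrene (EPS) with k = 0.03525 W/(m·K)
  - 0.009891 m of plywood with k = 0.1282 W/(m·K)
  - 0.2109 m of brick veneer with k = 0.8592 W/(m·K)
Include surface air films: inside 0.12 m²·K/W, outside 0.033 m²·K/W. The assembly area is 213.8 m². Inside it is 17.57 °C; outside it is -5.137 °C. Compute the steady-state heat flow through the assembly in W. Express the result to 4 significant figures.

0.1189/0.03525 = 3.373
0.009891/0.1282 = 0.077153
0.2109/0.8592 = 0.24546
R_total = 0.12 + 0.1032 + 3.373 + 0.077153 + 0.24546 + 0.033 = 3.9519 m²·K/W
Q = A·ΔT/R = 213.8 × (17.57 − (-5.137)) / 3.9519 = 1228.5 W

1228 W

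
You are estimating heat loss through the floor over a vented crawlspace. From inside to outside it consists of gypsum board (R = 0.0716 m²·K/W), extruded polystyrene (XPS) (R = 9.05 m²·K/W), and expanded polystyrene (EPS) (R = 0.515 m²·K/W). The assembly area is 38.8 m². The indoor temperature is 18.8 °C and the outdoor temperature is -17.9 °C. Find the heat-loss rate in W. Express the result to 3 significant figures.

148 W

R_total = 0.0716 + 9.05 + 0.515 = 9.637 m²·K/W
Q = A·ΔT/R = 38.8 × (18.8 − (-17.9)) / 9.637 = 147.8 W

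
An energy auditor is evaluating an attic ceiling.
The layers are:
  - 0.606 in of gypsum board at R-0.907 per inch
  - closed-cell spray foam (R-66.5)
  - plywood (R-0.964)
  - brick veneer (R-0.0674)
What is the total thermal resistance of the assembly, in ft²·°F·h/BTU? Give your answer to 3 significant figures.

68.1 ft²·°F·h/BTU

0.606 × 0.907 = 0.5496
R_total = 0.5496 + 66.5 + 0.964 + 0.0674 = 68.08 ft²·°F·h/BTU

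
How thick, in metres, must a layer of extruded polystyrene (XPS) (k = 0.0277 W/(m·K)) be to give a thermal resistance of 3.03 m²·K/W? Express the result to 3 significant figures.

L = R·k = 3.03 × 0.0277 = 0.08393 m

0.0839 m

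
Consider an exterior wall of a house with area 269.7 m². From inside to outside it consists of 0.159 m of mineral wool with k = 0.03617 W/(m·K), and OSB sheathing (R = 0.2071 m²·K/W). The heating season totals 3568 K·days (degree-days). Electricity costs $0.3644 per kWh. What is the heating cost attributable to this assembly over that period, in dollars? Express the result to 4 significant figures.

0.159/0.03617 = 4.3959
R_total = 4.3959 + 0.2071 = 4.603 m²·K/W
E = A × HDD × 24 / R / 1000 = 269.7 × 3568 × 24 / 4.603 / 1000 = 5017.4 kWh
Cost = 5017.4 × 0.3644 = $1828.3

1828 dollars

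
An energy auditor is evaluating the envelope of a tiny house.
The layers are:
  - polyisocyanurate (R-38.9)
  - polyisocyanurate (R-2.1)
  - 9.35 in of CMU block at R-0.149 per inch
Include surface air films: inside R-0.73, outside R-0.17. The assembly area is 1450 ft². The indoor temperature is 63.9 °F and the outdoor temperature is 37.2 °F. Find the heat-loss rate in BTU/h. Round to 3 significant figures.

9.35 × 0.149 = 1.393
R_total = 0.73 + 38.9 + 2.1 + 1.393 + 0.17 = 43.29 ft²·°F·h/BTU
Q = A·ΔT/R = 1450 × (63.9 − 37.2) / 43.29 = 894.3 BTU/h

894 BTU/h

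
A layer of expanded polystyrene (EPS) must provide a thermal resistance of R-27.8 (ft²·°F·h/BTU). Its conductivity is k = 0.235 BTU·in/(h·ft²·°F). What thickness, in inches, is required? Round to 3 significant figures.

L = R × k = 27.8 × 0.235 = 6.533 in

6.53 in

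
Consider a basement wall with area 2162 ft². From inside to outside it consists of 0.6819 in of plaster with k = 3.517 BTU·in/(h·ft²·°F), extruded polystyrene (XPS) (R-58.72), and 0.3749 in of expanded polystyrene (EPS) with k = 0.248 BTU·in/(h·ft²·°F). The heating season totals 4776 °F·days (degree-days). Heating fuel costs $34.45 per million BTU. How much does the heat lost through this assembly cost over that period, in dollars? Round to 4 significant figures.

141.3 dollars

0.6819/3.517 = 0.19389
0.3749/0.248 = 1.5117
R_total = 0.19389 + 58.72 + 1.5117 = 60.426 ft²·°F·h/BTU
E = A × HDD × 24 / R = 2162 × 4776 × 24 / 60.426 = 4101200 BTU
Cost = 4101200/10⁶ × 34.45 = $141.29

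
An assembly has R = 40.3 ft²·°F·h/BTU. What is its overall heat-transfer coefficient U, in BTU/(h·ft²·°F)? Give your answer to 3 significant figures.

U = 1/R = 1/40.3 = 0.02481

0.0248 BTU/(h·ft²·°F)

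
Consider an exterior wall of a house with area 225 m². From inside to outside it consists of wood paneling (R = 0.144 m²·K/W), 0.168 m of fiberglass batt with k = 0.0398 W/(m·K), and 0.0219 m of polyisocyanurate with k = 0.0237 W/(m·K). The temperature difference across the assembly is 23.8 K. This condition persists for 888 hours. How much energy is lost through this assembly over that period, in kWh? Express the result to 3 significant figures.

899 kWh

0.168/0.0398 = 4.221
0.0219/0.0237 = 0.9241
R_total = 0.144 + 4.221 + 0.9241 = 5.289 m²·K/W
Q = 225 × 23.8 / 5.289 = 1012 W
E = 1012 W × 888 h / 1000 = 899.1 kWh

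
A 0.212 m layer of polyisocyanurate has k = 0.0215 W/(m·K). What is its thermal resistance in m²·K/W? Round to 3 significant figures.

9.86 m²·K/W

R = L/k = 0.212/0.0215 = 9.86 m²·K/W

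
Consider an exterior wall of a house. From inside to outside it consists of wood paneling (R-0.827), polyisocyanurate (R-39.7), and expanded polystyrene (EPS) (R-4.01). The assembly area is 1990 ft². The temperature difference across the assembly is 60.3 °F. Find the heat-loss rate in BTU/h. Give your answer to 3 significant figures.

R_total = 0.827 + 39.7 + 4.01 = 44.54 ft²·°F·h/BTU
Q = A·ΔT/R = 1990 × 60.3 / 44.54 = 2694 BTU/h

2690 BTU/h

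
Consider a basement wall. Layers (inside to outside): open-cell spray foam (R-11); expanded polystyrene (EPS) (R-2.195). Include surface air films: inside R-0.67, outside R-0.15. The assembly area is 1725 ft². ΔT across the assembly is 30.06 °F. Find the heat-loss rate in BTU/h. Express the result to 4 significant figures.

3700 BTU/h

R_total = 0.67 + 11 + 2.195 + 0.15 = 14.015 ft²·°F·h/BTU
Q = A·ΔT/R = 1725 × 30.06 / 14.015 = 3699.9 BTU/h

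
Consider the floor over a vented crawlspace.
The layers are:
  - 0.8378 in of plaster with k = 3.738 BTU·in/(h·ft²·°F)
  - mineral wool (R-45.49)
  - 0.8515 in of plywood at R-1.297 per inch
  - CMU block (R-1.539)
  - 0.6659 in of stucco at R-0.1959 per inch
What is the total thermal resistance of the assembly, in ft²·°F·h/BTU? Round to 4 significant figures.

0.8378/3.738 = 0.22413
0.8515 × 1.297 = 1.1044
0.6659 × 0.1959 = 0.13045
R_total = 0.22413 + 45.49 + 1.1044 + 1.539 + 0.13045 = 48.488 ft²·°F·h/BTU

48.49 ft²·°F·h/BTU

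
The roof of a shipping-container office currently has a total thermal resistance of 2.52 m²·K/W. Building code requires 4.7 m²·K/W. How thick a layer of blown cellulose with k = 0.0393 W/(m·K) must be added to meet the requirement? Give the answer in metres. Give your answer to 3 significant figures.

0.0857 m

ΔR = 4.7 − 2.52 = 2.18 m²·K/W
L = ΔR × k = 2.18 × 0.0393 = 0.08567 m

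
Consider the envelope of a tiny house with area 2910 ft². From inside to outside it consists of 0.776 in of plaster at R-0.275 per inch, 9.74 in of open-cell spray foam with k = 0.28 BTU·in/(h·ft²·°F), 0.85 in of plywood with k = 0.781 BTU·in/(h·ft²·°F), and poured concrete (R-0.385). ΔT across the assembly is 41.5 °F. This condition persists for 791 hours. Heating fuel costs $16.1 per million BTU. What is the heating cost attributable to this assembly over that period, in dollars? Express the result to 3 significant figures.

42.2 dollars

0.776 × 0.275 = 0.2134
9.74/0.28 = 34.79
0.85/0.781 = 1.088
R_total = 0.2134 + 34.79 + 1.088 + 0.385 = 36.47 ft²·°F·h/BTU
Q = 2910 × 41.5 / 36.47 = 3311 BTU/h
E = 3311 × 791 = 2619000 BTU
Cost = 2619000/10⁶ × 16.1 = $42.17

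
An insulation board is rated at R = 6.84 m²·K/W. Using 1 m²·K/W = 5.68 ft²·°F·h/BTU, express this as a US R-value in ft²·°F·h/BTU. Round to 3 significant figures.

R_US = 6.84 × 5.68 = 38.85

38.9 ft²·°F·h/BTU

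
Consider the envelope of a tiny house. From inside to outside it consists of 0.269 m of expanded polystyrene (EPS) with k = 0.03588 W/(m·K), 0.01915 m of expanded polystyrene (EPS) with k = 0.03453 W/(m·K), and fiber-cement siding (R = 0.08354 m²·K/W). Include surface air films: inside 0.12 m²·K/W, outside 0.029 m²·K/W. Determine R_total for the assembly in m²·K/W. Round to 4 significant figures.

0.269/0.03588 = 7.4972
0.01915/0.03453 = 0.55459
R_total = 0.12 + 7.4972 + 0.55459 + 0.08354 + 0.029 = 8.2843 m²·K/W

8.284 m²·K/W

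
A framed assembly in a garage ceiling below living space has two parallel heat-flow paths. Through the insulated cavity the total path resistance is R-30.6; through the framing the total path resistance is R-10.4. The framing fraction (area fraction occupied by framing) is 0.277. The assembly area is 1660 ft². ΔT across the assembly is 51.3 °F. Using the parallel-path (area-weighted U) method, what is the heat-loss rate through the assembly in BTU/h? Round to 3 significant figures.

U_eff = 0.723/30.6 + 0.277/10.4 = 0.02363 + 0.02663 = 0.05026
R_eff = 1/U_eff = 19.9 ft²·°F·h/BTU
Q = 1660 × 51.3 / 19.9 = 4280 BTU/h

4280 BTU/h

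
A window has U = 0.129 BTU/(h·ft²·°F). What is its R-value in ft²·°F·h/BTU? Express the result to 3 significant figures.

7.75 ft²·°F·h/BTU

R = 1/U = 1/0.129 = 7.752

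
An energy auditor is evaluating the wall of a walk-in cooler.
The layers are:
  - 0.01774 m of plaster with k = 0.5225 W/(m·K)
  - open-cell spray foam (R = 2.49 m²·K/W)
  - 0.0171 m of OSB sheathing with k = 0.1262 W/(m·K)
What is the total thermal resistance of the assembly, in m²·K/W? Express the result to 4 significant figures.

2.659 m²·K/W

0.01774/0.5225 = 0.033952
0.0171/0.1262 = 0.1355
R_total = 0.033952 + 2.49 + 0.1355 = 2.6595 m²·K/W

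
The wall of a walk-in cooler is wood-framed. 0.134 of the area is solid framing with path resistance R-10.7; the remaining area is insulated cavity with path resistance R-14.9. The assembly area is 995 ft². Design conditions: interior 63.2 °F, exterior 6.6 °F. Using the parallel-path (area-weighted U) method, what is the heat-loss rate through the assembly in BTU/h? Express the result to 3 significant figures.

U_eff = 0.866/14.9 + 0.134/10.7 = 0.05812 + 0.01252 = 0.07064
R_eff = 1/U_eff = 14.16 ft²·°F·h/BTU
Q = 995 × (63.2 − 6.6) / 14.16 = 3978 BTU/h

3980 BTU/h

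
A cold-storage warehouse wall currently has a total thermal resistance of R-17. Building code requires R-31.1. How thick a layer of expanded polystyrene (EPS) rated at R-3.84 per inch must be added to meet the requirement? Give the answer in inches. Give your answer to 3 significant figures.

3.67 in

ΔR = 31.1 − 17 = 14.1 ft²·°F·h/BTU
L = ΔR / (R/in) = 14.1/3.84 = 3.672 in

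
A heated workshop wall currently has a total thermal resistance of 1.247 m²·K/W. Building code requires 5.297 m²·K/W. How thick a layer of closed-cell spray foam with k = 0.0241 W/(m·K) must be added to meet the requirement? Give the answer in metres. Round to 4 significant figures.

0.09760 m

ΔR = 5.297 − 1.247 = 4.05 m²·K/W
L = ΔR × k = 4.05 × 0.0241 = 0.097605 m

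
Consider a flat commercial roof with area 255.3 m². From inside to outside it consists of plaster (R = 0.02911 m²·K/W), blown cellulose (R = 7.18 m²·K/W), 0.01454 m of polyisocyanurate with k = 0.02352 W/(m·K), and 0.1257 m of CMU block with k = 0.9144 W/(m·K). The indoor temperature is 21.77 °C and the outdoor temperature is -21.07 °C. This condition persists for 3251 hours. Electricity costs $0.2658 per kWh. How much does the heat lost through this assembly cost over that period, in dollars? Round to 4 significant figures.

0.01454/0.02352 = 0.6182
0.1257/0.9144 = 0.13747
R_total = 0.02911 + 7.18 + 0.6182 + 0.13747 = 7.9648 m²·K/W
Q = 255.3 × (21.77 − (-21.07)) / 7.9648 = 1373.2 W
E = 1373.2 W × 3251 h / 1000 = 4464.2 kWh
Cost = 4464.2 × 0.2658 = $1186.6

1187 dollars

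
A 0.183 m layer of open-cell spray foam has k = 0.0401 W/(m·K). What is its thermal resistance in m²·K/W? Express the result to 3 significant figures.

R = L/k = 0.183/0.0401 = 4.564 m²·K/W

4.56 m²·K/W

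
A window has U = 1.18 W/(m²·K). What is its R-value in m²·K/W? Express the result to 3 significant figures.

R = 1/U = 1/1.18 = 0.8475

0.847 m²·K/W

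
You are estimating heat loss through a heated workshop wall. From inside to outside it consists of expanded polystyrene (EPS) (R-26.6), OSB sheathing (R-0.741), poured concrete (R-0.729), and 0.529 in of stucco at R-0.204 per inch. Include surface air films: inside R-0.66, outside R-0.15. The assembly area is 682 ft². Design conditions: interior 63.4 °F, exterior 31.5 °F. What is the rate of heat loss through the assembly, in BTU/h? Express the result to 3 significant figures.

751 BTU/h

0.529 × 0.204 = 0.1079
R_total = 0.66 + 26.6 + 0.741 + 0.729 + 0.1079 + 0.15 = 28.99 ft²·°F·h/BTU
Q = A·ΔT/R = 682 × (63.4 − 31.5) / 28.99 = 750.5 BTU/h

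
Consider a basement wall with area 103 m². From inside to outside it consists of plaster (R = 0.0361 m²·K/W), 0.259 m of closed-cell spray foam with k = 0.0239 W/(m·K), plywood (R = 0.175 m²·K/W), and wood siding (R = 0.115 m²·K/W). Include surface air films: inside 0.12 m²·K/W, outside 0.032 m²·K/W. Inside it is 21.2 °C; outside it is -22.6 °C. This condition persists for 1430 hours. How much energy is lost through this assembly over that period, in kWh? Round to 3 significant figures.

0.259/0.0239 = 10.84
R_total = 0.12 + 0.0361 + 10.84 + 0.175 + 0.115 + 0.032 = 11.31 m²·K/W
Q = 103 × (21.2 − (-22.6)) / 11.31 = 398.7 W
E = 398.7 W × 1430 h / 1000 = 570.2 kWh

570 kWh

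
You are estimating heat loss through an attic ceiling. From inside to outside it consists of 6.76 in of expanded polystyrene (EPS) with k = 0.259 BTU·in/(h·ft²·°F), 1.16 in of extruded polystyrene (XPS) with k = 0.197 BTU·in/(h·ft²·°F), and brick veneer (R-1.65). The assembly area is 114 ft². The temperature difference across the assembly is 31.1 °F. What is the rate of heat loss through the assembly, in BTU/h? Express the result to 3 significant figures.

105 BTU/h

6.76/0.259 = 26.1
1.16/0.197 = 5.888
R_total = 26.1 + 5.888 + 1.65 = 33.64 ft²·°F·h/BTU
Q = A·ΔT/R = 114 × 31.1 / 33.64 = 105.4 BTU/h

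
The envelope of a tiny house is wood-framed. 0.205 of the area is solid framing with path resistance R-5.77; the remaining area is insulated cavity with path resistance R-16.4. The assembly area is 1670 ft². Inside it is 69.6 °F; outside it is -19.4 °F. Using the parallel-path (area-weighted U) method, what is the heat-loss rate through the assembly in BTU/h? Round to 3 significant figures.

12500 BTU/h

U_eff = 0.795/16.4 + 0.205/5.77 = 0.04848 + 0.03553 = 0.084
R_eff = 1/U_eff = 11.9 ft²·°F·h/BTU
Q = 1670 × (69.6 − (-19.4)) / 11.9 = 12490 BTU/h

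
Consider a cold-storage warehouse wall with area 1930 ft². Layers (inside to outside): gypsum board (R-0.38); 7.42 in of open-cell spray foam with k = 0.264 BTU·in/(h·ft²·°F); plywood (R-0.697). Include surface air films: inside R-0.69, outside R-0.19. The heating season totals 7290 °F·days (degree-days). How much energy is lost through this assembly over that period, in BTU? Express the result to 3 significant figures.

11200000 BTU

7.42/0.264 = 28.11
R_total = 0.69 + 0.38 + 28.11 + 0.697 + 0.19 = 30.06 ft²·°F·h/BTU
E = A × HDD × 24 / R = 1930 × 7290 × 24 / 30.06 = 11230000 BTU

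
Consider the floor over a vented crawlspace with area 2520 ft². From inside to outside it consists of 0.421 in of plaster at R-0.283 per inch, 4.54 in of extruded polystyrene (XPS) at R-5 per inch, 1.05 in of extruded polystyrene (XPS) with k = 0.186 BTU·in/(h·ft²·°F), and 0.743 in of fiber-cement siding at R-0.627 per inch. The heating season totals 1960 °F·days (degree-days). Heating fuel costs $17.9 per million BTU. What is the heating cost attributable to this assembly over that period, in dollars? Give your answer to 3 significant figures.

73.3 dollars

0.421 × 0.283 = 0.1191
4.54 × 5 = 22.7
1.05/0.186 = 5.645
0.743 × 0.627 = 0.4659
R_total = 0.1191 + 22.7 + 5.645 + 0.4659 = 28.93 ft²·°F·h/BTU
E = A × HDD × 24 / R = 2520 × 1960 × 24 / 28.93 = 4097000 BTU
Cost = 4097000/10⁶ × 17.9 = $73.34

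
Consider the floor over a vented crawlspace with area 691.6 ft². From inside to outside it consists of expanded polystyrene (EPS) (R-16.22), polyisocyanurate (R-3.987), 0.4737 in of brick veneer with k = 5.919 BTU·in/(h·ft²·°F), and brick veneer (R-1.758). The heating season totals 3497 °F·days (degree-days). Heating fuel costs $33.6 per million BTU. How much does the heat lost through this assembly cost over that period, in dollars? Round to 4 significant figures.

88.47 dollars

0.4737/5.919 = 0.08003
R_total = 16.22 + 3.987 + 0.08003 + 1.758 = 22.045 ft²·°F·h/BTU
E = A × HDD × 24 / R = 691.6 × 3497 × 24 / 22.045 = 2633000 BTU
Cost = 2633000/10⁶ × 33.6 = $88.469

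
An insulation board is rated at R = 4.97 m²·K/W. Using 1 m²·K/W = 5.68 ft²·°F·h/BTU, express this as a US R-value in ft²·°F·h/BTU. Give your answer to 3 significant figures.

28.2 ft²·°F·h/BTU

R_US = 4.97 × 5.68 = 28.23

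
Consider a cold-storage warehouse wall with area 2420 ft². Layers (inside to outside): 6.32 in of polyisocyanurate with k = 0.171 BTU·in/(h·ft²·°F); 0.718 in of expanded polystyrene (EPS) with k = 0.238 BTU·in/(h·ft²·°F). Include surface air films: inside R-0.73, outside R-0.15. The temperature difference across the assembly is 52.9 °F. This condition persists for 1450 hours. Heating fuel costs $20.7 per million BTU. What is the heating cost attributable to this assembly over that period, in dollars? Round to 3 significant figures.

94.0 dollars

6.32/0.171 = 36.96
0.718/0.238 = 3.017
R_total = 0.73 + 36.96 + 3.017 + 0.15 = 40.86 ft²·°F·h/BTU
Q = 2420 × 52.9 / 40.86 = 3133 BTU/h
E = 3133 × 1450 = 4543000 BTU
Cost = 4543000/10⁶ × 20.7 = $94.05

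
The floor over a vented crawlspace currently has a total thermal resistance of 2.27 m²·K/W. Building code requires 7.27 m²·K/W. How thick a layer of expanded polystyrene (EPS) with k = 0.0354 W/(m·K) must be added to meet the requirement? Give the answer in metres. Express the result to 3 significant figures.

ΔR = 7.27 − 2.27 = 5 m²·K/W
L = ΔR × k = 5 × 0.0354 = 0.177 m

0.177 m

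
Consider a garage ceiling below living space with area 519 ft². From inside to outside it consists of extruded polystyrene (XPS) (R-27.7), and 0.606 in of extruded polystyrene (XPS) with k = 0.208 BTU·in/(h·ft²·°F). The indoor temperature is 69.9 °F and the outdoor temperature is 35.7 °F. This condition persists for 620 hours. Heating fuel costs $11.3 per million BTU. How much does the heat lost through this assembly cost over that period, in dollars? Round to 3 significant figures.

0.606/0.208 = 2.913
R_total = 27.7 + 2.913 = 30.61 ft²·°F·h/BTU
Q = 519 × (69.9 − 35.7) / 30.61 = 579.8 BTU/h
E = 579.8 × 620 = 359500 BTU
Cost = 359500/10⁶ × 11.3 = $4.062

4.06 dollars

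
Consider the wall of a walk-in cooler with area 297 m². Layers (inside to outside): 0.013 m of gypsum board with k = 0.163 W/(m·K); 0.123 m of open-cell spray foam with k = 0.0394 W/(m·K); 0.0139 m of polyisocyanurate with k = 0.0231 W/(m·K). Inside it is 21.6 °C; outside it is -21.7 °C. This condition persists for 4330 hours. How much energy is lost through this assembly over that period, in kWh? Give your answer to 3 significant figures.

0.013/0.163 = 0.07975
0.123/0.0394 = 3.122
0.0139/0.0231 = 0.6017
R_total = 0.07975 + 3.122 + 0.6017 = 3.803 m²·K/W
Q = 297 × (21.6 − (-21.7)) / 3.803 = 3381 W
E = 3381 W × 4330 h / 1000 = 14640 kWh

14600 kWh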